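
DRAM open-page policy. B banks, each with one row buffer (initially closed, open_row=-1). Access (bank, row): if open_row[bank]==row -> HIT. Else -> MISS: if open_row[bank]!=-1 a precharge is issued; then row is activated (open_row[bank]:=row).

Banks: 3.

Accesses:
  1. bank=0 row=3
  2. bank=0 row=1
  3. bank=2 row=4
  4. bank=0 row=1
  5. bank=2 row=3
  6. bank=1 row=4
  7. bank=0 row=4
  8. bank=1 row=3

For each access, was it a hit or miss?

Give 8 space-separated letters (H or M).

Acc 1: bank0 row3 -> MISS (open row3); precharges=0
Acc 2: bank0 row1 -> MISS (open row1); precharges=1
Acc 3: bank2 row4 -> MISS (open row4); precharges=1
Acc 4: bank0 row1 -> HIT
Acc 5: bank2 row3 -> MISS (open row3); precharges=2
Acc 6: bank1 row4 -> MISS (open row4); precharges=2
Acc 7: bank0 row4 -> MISS (open row4); precharges=3
Acc 8: bank1 row3 -> MISS (open row3); precharges=4

Answer: M M M H M M M M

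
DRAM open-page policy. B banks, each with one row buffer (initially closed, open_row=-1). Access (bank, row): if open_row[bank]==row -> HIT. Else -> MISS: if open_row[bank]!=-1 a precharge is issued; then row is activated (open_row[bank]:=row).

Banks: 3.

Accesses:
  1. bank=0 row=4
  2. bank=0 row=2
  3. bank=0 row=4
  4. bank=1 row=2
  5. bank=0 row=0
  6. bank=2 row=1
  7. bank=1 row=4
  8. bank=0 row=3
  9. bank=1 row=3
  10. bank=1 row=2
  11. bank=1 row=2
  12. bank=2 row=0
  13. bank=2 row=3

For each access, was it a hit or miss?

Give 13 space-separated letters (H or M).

Acc 1: bank0 row4 -> MISS (open row4); precharges=0
Acc 2: bank0 row2 -> MISS (open row2); precharges=1
Acc 3: bank0 row4 -> MISS (open row4); precharges=2
Acc 4: bank1 row2 -> MISS (open row2); precharges=2
Acc 5: bank0 row0 -> MISS (open row0); precharges=3
Acc 6: bank2 row1 -> MISS (open row1); precharges=3
Acc 7: bank1 row4 -> MISS (open row4); precharges=4
Acc 8: bank0 row3 -> MISS (open row3); precharges=5
Acc 9: bank1 row3 -> MISS (open row3); precharges=6
Acc 10: bank1 row2 -> MISS (open row2); precharges=7
Acc 11: bank1 row2 -> HIT
Acc 12: bank2 row0 -> MISS (open row0); precharges=8
Acc 13: bank2 row3 -> MISS (open row3); precharges=9

Answer: M M M M M M M M M M H M M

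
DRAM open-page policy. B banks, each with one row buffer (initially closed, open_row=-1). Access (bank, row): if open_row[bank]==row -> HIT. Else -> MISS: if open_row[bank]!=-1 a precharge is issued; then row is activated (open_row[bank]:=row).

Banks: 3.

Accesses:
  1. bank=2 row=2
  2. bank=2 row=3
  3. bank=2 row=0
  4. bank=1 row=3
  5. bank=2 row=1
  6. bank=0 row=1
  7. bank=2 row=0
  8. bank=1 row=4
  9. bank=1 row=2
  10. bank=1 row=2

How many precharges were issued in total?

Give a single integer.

Answer: 6

Derivation:
Acc 1: bank2 row2 -> MISS (open row2); precharges=0
Acc 2: bank2 row3 -> MISS (open row3); precharges=1
Acc 3: bank2 row0 -> MISS (open row0); precharges=2
Acc 4: bank1 row3 -> MISS (open row3); precharges=2
Acc 5: bank2 row1 -> MISS (open row1); precharges=3
Acc 6: bank0 row1 -> MISS (open row1); precharges=3
Acc 7: bank2 row0 -> MISS (open row0); precharges=4
Acc 8: bank1 row4 -> MISS (open row4); precharges=5
Acc 9: bank1 row2 -> MISS (open row2); precharges=6
Acc 10: bank1 row2 -> HIT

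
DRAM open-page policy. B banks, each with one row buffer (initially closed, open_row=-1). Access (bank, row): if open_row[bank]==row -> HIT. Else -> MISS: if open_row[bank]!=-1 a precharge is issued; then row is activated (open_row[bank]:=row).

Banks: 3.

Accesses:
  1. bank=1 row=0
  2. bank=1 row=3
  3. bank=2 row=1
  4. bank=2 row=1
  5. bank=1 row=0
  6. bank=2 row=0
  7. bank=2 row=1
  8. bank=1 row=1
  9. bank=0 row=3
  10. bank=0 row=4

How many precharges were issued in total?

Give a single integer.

Acc 1: bank1 row0 -> MISS (open row0); precharges=0
Acc 2: bank1 row3 -> MISS (open row3); precharges=1
Acc 3: bank2 row1 -> MISS (open row1); precharges=1
Acc 4: bank2 row1 -> HIT
Acc 5: bank1 row0 -> MISS (open row0); precharges=2
Acc 6: bank2 row0 -> MISS (open row0); precharges=3
Acc 7: bank2 row1 -> MISS (open row1); precharges=4
Acc 8: bank1 row1 -> MISS (open row1); precharges=5
Acc 9: bank0 row3 -> MISS (open row3); precharges=5
Acc 10: bank0 row4 -> MISS (open row4); precharges=6

Answer: 6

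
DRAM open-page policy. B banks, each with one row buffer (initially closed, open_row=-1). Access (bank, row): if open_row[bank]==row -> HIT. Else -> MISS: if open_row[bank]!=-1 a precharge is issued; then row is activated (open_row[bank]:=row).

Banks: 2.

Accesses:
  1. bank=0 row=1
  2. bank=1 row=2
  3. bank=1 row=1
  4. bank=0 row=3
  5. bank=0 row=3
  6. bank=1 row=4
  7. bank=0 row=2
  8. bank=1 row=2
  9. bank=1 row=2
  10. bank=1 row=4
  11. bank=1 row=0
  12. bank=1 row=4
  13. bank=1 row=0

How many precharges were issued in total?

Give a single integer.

Answer: 9

Derivation:
Acc 1: bank0 row1 -> MISS (open row1); precharges=0
Acc 2: bank1 row2 -> MISS (open row2); precharges=0
Acc 3: bank1 row1 -> MISS (open row1); precharges=1
Acc 4: bank0 row3 -> MISS (open row3); precharges=2
Acc 5: bank0 row3 -> HIT
Acc 6: bank1 row4 -> MISS (open row4); precharges=3
Acc 7: bank0 row2 -> MISS (open row2); precharges=4
Acc 8: bank1 row2 -> MISS (open row2); precharges=5
Acc 9: bank1 row2 -> HIT
Acc 10: bank1 row4 -> MISS (open row4); precharges=6
Acc 11: bank1 row0 -> MISS (open row0); precharges=7
Acc 12: bank1 row4 -> MISS (open row4); precharges=8
Acc 13: bank1 row0 -> MISS (open row0); precharges=9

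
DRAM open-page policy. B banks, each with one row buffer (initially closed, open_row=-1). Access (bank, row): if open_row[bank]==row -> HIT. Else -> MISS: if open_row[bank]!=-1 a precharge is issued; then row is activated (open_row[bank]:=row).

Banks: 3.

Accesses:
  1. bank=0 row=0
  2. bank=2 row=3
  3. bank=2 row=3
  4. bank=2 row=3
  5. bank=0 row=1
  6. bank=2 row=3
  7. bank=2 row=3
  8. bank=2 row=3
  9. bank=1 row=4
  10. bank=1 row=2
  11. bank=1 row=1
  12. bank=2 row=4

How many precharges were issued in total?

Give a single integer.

Answer: 4

Derivation:
Acc 1: bank0 row0 -> MISS (open row0); precharges=0
Acc 2: bank2 row3 -> MISS (open row3); precharges=0
Acc 3: bank2 row3 -> HIT
Acc 4: bank2 row3 -> HIT
Acc 5: bank0 row1 -> MISS (open row1); precharges=1
Acc 6: bank2 row3 -> HIT
Acc 7: bank2 row3 -> HIT
Acc 8: bank2 row3 -> HIT
Acc 9: bank1 row4 -> MISS (open row4); precharges=1
Acc 10: bank1 row2 -> MISS (open row2); precharges=2
Acc 11: bank1 row1 -> MISS (open row1); precharges=3
Acc 12: bank2 row4 -> MISS (open row4); precharges=4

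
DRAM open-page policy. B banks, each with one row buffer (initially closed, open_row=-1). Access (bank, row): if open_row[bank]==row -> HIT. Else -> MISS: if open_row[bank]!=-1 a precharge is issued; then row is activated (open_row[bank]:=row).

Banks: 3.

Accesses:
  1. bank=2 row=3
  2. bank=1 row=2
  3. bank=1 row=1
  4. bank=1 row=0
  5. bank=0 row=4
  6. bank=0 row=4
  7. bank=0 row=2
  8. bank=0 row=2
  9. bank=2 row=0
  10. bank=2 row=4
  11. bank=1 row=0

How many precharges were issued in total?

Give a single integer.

Answer: 5

Derivation:
Acc 1: bank2 row3 -> MISS (open row3); precharges=0
Acc 2: bank1 row2 -> MISS (open row2); precharges=0
Acc 3: bank1 row1 -> MISS (open row1); precharges=1
Acc 4: bank1 row0 -> MISS (open row0); precharges=2
Acc 5: bank0 row4 -> MISS (open row4); precharges=2
Acc 6: bank0 row4 -> HIT
Acc 7: bank0 row2 -> MISS (open row2); precharges=3
Acc 8: bank0 row2 -> HIT
Acc 9: bank2 row0 -> MISS (open row0); precharges=4
Acc 10: bank2 row4 -> MISS (open row4); precharges=5
Acc 11: bank1 row0 -> HIT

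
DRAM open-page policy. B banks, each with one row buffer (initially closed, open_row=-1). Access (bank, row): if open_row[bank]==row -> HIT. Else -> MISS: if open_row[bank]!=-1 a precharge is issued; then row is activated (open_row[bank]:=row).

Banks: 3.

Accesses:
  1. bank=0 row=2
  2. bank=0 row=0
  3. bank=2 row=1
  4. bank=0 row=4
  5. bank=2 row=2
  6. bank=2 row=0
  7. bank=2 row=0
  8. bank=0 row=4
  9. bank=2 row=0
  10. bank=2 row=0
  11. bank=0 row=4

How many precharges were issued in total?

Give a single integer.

Answer: 4

Derivation:
Acc 1: bank0 row2 -> MISS (open row2); precharges=0
Acc 2: bank0 row0 -> MISS (open row0); precharges=1
Acc 3: bank2 row1 -> MISS (open row1); precharges=1
Acc 4: bank0 row4 -> MISS (open row4); precharges=2
Acc 5: bank2 row2 -> MISS (open row2); precharges=3
Acc 6: bank2 row0 -> MISS (open row0); precharges=4
Acc 7: bank2 row0 -> HIT
Acc 8: bank0 row4 -> HIT
Acc 9: bank2 row0 -> HIT
Acc 10: bank2 row0 -> HIT
Acc 11: bank0 row4 -> HIT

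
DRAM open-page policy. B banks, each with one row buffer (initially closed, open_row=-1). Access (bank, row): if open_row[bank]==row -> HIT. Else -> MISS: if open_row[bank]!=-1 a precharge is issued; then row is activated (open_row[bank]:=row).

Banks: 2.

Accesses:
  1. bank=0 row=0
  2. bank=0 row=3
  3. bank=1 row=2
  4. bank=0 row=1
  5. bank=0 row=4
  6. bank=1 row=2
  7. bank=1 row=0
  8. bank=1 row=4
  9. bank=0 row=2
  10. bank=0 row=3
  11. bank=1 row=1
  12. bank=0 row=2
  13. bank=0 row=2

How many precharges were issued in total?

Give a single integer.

Answer: 9

Derivation:
Acc 1: bank0 row0 -> MISS (open row0); precharges=0
Acc 2: bank0 row3 -> MISS (open row3); precharges=1
Acc 3: bank1 row2 -> MISS (open row2); precharges=1
Acc 4: bank0 row1 -> MISS (open row1); precharges=2
Acc 5: bank0 row4 -> MISS (open row4); precharges=3
Acc 6: bank1 row2 -> HIT
Acc 7: bank1 row0 -> MISS (open row0); precharges=4
Acc 8: bank1 row4 -> MISS (open row4); precharges=5
Acc 9: bank0 row2 -> MISS (open row2); precharges=6
Acc 10: bank0 row3 -> MISS (open row3); precharges=7
Acc 11: bank1 row1 -> MISS (open row1); precharges=8
Acc 12: bank0 row2 -> MISS (open row2); precharges=9
Acc 13: bank0 row2 -> HIT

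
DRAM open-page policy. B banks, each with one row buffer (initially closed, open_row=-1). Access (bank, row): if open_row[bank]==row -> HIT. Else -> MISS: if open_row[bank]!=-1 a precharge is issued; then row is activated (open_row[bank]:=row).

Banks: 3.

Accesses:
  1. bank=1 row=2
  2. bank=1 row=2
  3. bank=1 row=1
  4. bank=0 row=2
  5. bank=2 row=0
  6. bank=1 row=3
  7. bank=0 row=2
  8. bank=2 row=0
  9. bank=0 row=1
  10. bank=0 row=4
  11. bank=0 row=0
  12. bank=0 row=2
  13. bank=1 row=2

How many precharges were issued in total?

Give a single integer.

Answer: 7

Derivation:
Acc 1: bank1 row2 -> MISS (open row2); precharges=0
Acc 2: bank1 row2 -> HIT
Acc 3: bank1 row1 -> MISS (open row1); precharges=1
Acc 4: bank0 row2 -> MISS (open row2); precharges=1
Acc 5: bank2 row0 -> MISS (open row0); precharges=1
Acc 6: bank1 row3 -> MISS (open row3); precharges=2
Acc 7: bank0 row2 -> HIT
Acc 8: bank2 row0 -> HIT
Acc 9: bank0 row1 -> MISS (open row1); precharges=3
Acc 10: bank0 row4 -> MISS (open row4); precharges=4
Acc 11: bank0 row0 -> MISS (open row0); precharges=5
Acc 12: bank0 row2 -> MISS (open row2); precharges=6
Acc 13: bank1 row2 -> MISS (open row2); precharges=7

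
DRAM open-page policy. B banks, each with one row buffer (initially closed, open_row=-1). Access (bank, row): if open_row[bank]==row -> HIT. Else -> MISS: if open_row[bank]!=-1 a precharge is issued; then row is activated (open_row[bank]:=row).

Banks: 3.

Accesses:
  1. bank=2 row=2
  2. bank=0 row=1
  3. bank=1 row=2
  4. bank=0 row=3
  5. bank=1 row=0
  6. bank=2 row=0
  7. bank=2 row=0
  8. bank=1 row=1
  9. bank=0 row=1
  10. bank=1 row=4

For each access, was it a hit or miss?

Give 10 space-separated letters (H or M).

Acc 1: bank2 row2 -> MISS (open row2); precharges=0
Acc 2: bank0 row1 -> MISS (open row1); precharges=0
Acc 3: bank1 row2 -> MISS (open row2); precharges=0
Acc 4: bank0 row3 -> MISS (open row3); precharges=1
Acc 5: bank1 row0 -> MISS (open row0); precharges=2
Acc 6: bank2 row0 -> MISS (open row0); precharges=3
Acc 7: bank2 row0 -> HIT
Acc 8: bank1 row1 -> MISS (open row1); precharges=4
Acc 9: bank0 row1 -> MISS (open row1); precharges=5
Acc 10: bank1 row4 -> MISS (open row4); precharges=6

Answer: M M M M M M H M M M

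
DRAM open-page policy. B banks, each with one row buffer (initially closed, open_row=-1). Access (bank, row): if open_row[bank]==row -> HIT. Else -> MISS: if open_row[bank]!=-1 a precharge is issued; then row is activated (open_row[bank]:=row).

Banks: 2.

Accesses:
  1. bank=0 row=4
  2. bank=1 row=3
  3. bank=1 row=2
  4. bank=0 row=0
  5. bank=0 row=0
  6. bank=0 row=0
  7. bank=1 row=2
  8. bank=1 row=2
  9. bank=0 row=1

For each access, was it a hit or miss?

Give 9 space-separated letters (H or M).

Answer: M M M M H H H H M

Derivation:
Acc 1: bank0 row4 -> MISS (open row4); precharges=0
Acc 2: bank1 row3 -> MISS (open row3); precharges=0
Acc 3: bank1 row2 -> MISS (open row2); precharges=1
Acc 4: bank0 row0 -> MISS (open row0); precharges=2
Acc 5: bank0 row0 -> HIT
Acc 6: bank0 row0 -> HIT
Acc 7: bank1 row2 -> HIT
Acc 8: bank1 row2 -> HIT
Acc 9: bank0 row1 -> MISS (open row1); precharges=3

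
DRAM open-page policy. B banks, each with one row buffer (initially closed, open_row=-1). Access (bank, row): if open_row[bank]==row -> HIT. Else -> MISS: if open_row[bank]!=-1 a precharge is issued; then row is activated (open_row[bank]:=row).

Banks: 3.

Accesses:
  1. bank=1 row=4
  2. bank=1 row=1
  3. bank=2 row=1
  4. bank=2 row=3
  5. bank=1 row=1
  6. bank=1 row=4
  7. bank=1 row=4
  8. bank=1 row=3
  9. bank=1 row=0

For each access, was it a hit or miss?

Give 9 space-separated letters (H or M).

Acc 1: bank1 row4 -> MISS (open row4); precharges=0
Acc 2: bank1 row1 -> MISS (open row1); precharges=1
Acc 3: bank2 row1 -> MISS (open row1); precharges=1
Acc 4: bank2 row3 -> MISS (open row3); precharges=2
Acc 5: bank1 row1 -> HIT
Acc 6: bank1 row4 -> MISS (open row4); precharges=3
Acc 7: bank1 row4 -> HIT
Acc 8: bank1 row3 -> MISS (open row3); precharges=4
Acc 9: bank1 row0 -> MISS (open row0); precharges=5

Answer: M M M M H M H M M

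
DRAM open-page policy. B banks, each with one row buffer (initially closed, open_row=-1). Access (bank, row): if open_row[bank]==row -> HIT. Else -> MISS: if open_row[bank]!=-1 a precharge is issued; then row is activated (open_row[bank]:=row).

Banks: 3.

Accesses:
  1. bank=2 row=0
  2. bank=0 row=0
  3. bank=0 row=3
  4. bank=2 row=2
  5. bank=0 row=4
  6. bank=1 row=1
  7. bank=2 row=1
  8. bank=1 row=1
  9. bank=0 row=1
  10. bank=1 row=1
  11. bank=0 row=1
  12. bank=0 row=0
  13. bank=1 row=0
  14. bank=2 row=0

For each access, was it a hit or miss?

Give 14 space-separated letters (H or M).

Answer: M M M M M M M H M H H M M M

Derivation:
Acc 1: bank2 row0 -> MISS (open row0); precharges=0
Acc 2: bank0 row0 -> MISS (open row0); precharges=0
Acc 3: bank0 row3 -> MISS (open row3); precharges=1
Acc 4: bank2 row2 -> MISS (open row2); precharges=2
Acc 5: bank0 row4 -> MISS (open row4); precharges=3
Acc 6: bank1 row1 -> MISS (open row1); precharges=3
Acc 7: bank2 row1 -> MISS (open row1); precharges=4
Acc 8: bank1 row1 -> HIT
Acc 9: bank0 row1 -> MISS (open row1); precharges=5
Acc 10: bank1 row1 -> HIT
Acc 11: bank0 row1 -> HIT
Acc 12: bank0 row0 -> MISS (open row0); precharges=6
Acc 13: bank1 row0 -> MISS (open row0); precharges=7
Acc 14: bank2 row0 -> MISS (open row0); precharges=8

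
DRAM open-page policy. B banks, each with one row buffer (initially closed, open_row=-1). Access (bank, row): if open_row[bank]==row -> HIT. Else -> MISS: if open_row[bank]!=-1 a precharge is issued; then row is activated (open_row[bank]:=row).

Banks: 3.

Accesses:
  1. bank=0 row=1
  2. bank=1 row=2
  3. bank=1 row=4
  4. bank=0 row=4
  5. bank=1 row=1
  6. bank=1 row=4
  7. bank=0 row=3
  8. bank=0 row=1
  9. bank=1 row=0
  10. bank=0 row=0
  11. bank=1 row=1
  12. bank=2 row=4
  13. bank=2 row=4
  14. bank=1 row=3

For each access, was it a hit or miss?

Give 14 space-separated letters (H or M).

Answer: M M M M M M M M M M M M H M

Derivation:
Acc 1: bank0 row1 -> MISS (open row1); precharges=0
Acc 2: bank1 row2 -> MISS (open row2); precharges=0
Acc 3: bank1 row4 -> MISS (open row4); precharges=1
Acc 4: bank0 row4 -> MISS (open row4); precharges=2
Acc 5: bank1 row1 -> MISS (open row1); precharges=3
Acc 6: bank1 row4 -> MISS (open row4); precharges=4
Acc 7: bank0 row3 -> MISS (open row3); precharges=5
Acc 8: bank0 row1 -> MISS (open row1); precharges=6
Acc 9: bank1 row0 -> MISS (open row0); precharges=7
Acc 10: bank0 row0 -> MISS (open row0); precharges=8
Acc 11: bank1 row1 -> MISS (open row1); precharges=9
Acc 12: bank2 row4 -> MISS (open row4); precharges=9
Acc 13: bank2 row4 -> HIT
Acc 14: bank1 row3 -> MISS (open row3); precharges=10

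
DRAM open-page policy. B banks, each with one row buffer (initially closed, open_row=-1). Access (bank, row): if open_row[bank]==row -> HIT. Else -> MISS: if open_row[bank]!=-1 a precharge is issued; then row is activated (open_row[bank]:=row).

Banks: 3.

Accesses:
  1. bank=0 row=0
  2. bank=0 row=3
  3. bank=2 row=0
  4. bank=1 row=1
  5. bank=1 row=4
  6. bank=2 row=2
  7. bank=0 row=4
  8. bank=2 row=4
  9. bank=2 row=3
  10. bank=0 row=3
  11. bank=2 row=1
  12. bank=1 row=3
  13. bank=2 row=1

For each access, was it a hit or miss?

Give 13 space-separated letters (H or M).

Answer: M M M M M M M M M M M M H

Derivation:
Acc 1: bank0 row0 -> MISS (open row0); precharges=0
Acc 2: bank0 row3 -> MISS (open row3); precharges=1
Acc 3: bank2 row0 -> MISS (open row0); precharges=1
Acc 4: bank1 row1 -> MISS (open row1); precharges=1
Acc 5: bank1 row4 -> MISS (open row4); precharges=2
Acc 6: bank2 row2 -> MISS (open row2); precharges=3
Acc 7: bank0 row4 -> MISS (open row4); precharges=4
Acc 8: bank2 row4 -> MISS (open row4); precharges=5
Acc 9: bank2 row3 -> MISS (open row3); precharges=6
Acc 10: bank0 row3 -> MISS (open row3); precharges=7
Acc 11: bank2 row1 -> MISS (open row1); precharges=8
Acc 12: bank1 row3 -> MISS (open row3); precharges=9
Acc 13: bank2 row1 -> HIT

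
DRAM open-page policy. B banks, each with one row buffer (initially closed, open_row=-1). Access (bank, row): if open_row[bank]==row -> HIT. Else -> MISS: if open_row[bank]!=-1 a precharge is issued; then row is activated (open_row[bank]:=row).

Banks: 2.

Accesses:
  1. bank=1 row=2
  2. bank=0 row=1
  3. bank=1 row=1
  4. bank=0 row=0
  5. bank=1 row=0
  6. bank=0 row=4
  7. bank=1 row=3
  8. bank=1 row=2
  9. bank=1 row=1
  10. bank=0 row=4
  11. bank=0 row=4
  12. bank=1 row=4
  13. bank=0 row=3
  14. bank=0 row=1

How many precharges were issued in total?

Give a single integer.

Acc 1: bank1 row2 -> MISS (open row2); precharges=0
Acc 2: bank0 row1 -> MISS (open row1); precharges=0
Acc 3: bank1 row1 -> MISS (open row1); precharges=1
Acc 4: bank0 row0 -> MISS (open row0); precharges=2
Acc 5: bank1 row0 -> MISS (open row0); precharges=3
Acc 6: bank0 row4 -> MISS (open row4); precharges=4
Acc 7: bank1 row3 -> MISS (open row3); precharges=5
Acc 8: bank1 row2 -> MISS (open row2); precharges=6
Acc 9: bank1 row1 -> MISS (open row1); precharges=7
Acc 10: bank0 row4 -> HIT
Acc 11: bank0 row4 -> HIT
Acc 12: bank1 row4 -> MISS (open row4); precharges=8
Acc 13: bank0 row3 -> MISS (open row3); precharges=9
Acc 14: bank0 row1 -> MISS (open row1); precharges=10

Answer: 10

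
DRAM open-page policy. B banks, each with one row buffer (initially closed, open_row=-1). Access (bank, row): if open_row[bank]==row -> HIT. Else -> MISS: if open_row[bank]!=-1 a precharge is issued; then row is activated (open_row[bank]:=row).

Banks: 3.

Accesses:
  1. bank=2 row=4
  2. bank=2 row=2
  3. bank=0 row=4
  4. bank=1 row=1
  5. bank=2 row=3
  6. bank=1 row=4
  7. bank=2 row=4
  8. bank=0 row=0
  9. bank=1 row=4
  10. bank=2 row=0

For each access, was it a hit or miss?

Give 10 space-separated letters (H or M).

Acc 1: bank2 row4 -> MISS (open row4); precharges=0
Acc 2: bank2 row2 -> MISS (open row2); precharges=1
Acc 3: bank0 row4 -> MISS (open row4); precharges=1
Acc 4: bank1 row1 -> MISS (open row1); precharges=1
Acc 5: bank2 row3 -> MISS (open row3); precharges=2
Acc 6: bank1 row4 -> MISS (open row4); precharges=3
Acc 7: bank2 row4 -> MISS (open row4); precharges=4
Acc 8: bank0 row0 -> MISS (open row0); precharges=5
Acc 9: bank1 row4 -> HIT
Acc 10: bank2 row0 -> MISS (open row0); precharges=6

Answer: M M M M M M M M H M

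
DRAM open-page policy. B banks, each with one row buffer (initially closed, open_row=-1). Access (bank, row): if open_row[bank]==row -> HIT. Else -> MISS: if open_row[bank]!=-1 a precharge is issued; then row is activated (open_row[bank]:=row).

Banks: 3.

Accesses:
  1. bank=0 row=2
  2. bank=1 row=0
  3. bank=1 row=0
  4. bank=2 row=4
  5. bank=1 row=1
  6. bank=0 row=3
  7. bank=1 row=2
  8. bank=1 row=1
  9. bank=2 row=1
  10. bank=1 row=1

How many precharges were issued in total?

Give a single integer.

Acc 1: bank0 row2 -> MISS (open row2); precharges=0
Acc 2: bank1 row0 -> MISS (open row0); precharges=0
Acc 3: bank1 row0 -> HIT
Acc 4: bank2 row4 -> MISS (open row4); precharges=0
Acc 5: bank1 row1 -> MISS (open row1); precharges=1
Acc 6: bank0 row3 -> MISS (open row3); precharges=2
Acc 7: bank1 row2 -> MISS (open row2); precharges=3
Acc 8: bank1 row1 -> MISS (open row1); precharges=4
Acc 9: bank2 row1 -> MISS (open row1); precharges=5
Acc 10: bank1 row1 -> HIT

Answer: 5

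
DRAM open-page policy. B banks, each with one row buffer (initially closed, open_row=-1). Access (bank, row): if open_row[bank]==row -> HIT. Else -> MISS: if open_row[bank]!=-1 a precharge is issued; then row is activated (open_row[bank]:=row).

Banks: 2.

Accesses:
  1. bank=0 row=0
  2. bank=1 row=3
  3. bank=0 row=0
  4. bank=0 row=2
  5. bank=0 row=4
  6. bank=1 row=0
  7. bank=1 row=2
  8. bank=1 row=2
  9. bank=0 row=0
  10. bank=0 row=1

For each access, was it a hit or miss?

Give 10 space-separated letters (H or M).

Acc 1: bank0 row0 -> MISS (open row0); precharges=0
Acc 2: bank1 row3 -> MISS (open row3); precharges=0
Acc 3: bank0 row0 -> HIT
Acc 4: bank0 row2 -> MISS (open row2); precharges=1
Acc 5: bank0 row4 -> MISS (open row4); precharges=2
Acc 6: bank1 row0 -> MISS (open row0); precharges=3
Acc 7: bank1 row2 -> MISS (open row2); precharges=4
Acc 8: bank1 row2 -> HIT
Acc 9: bank0 row0 -> MISS (open row0); precharges=5
Acc 10: bank0 row1 -> MISS (open row1); precharges=6

Answer: M M H M M M M H M M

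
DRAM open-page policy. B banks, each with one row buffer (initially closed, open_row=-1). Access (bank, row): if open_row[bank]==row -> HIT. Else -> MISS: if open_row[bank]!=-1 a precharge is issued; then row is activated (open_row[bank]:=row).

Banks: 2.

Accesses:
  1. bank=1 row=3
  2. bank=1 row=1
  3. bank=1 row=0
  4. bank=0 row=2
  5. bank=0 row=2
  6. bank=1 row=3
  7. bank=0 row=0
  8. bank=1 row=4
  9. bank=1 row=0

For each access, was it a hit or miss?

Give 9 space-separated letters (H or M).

Answer: M M M M H M M M M

Derivation:
Acc 1: bank1 row3 -> MISS (open row3); precharges=0
Acc 2: bank1 row1 -> MISS (open row1); precharges=1
Acc 3: bank1 row0 -> MISS (open row0); precharges=2
Acc 4: bank0 row2 -> MISS (open row2); precharges=2
Acc 5: bank0 row2 -> HIT
Acc 6: bank1 row3 -> MISS (open row3); precharges=3
Acc 7: bank0 row0 -> MISS (open row0); precharges=4
Acc 8: bank1 row4 -> MISS (open row4); precharges=5
Acc 9: bank1 row0 -> MISS (open row0); precharges=6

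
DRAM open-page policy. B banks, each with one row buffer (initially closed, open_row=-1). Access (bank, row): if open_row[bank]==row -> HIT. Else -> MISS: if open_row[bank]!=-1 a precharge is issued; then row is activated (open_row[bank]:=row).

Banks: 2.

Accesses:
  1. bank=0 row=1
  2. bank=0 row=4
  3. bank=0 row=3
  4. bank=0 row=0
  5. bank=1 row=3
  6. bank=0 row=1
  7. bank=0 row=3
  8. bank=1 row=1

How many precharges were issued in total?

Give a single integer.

Answer: 6

Derivation:
Acc 1: bank0 row1 -> MISS (open row1); precharges=0
Acc 2: bank0 row4 -> MISS (open row4); precharges=1
Acc 3: bank0 row3 -> MISS (open row3); precharges=2
Acc 4: bank0 row0 -> MISS (open row0); precharges=3
Acc 5: bank1 row3 -> MISS (open row3); precharges=3
Acc 6: bank0 row1 -> MISS (open row1); precharges=4
Acc 7: bank0 row3 -> MISS (open row3); precharges=5
Acc 8: bank1 row1 -> MISS (open row1); precharges=6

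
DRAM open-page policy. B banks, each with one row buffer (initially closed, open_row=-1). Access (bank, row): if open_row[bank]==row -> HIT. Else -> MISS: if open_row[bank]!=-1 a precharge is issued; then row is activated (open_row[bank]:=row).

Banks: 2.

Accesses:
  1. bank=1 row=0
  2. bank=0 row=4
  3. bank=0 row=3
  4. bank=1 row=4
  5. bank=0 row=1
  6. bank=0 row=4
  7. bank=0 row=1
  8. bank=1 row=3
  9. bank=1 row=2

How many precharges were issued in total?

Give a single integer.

Acc 1: bank1 row0 -> MISS (open row0); precharges=0
Acc 2: bank0 row4 -> MISS (open row4); precharges=0
Acc 3: bank0 row3 -> MISS (open row3); precharges=1
Acc 4: bank1 row4 -> MISS (open row4); precharges=2
Acc 5: bank0 row1 -> MISS (open row1); precharges=3
Acc 6: bank0 row4 -> MISS (open row4); precharges=4
Acc 7: bank0 row1 -> MISS (open row1); precharges=5
Acc 8: bank1 row3 -> MISS (open row3); precharges=6
Acc 9: bank1 row2 -> MISS (open row2); precharges=7

Answer: 7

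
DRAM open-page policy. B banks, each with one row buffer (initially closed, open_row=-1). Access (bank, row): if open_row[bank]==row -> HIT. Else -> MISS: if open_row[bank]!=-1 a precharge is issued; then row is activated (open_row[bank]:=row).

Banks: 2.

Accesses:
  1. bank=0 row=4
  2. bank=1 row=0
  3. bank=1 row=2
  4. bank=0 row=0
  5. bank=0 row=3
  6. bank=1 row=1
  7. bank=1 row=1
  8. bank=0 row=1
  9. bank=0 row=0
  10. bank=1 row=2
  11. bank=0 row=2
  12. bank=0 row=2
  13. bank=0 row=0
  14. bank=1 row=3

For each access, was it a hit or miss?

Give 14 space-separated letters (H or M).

Answer: M M M M M M H M M M M H M M

Derivation:
Acc 1: bank0 row4 -> MISS (open row4); precharges=0
Acc 2: bank1 row0 -> MISS (open row0); precharges=0
Acc 3: bank1 row2 -> MISS (open row2); precharges=1
Acc 4: bank0 row0 -> MISS (open row0); precharges=2
Acc 5: bank0 row3 -> MISS (open row3); precharges=3
Acc 6: bank1 row1 -> MISS (open row1); precharges=4
Acc 7: bank1 row1 -> HIT
Acc 8: bank0 row1 -> MISS (open row1); precharges=5
Acc 9: bank0 row0 -> MISS (open row0); precharges=6
Acc 10: bank1 row2 -> MISS (open row2); precharges=7
Acc 11: bank0 row2 -> MISS (open row2); precharges=8
Acc 12: bank0 row2 -> HIT
Acc 13: bank0 row0 -> MISS (open row0); precharges=9
Acc 14: bank1 row3 -> MISS (open row3); precharges=10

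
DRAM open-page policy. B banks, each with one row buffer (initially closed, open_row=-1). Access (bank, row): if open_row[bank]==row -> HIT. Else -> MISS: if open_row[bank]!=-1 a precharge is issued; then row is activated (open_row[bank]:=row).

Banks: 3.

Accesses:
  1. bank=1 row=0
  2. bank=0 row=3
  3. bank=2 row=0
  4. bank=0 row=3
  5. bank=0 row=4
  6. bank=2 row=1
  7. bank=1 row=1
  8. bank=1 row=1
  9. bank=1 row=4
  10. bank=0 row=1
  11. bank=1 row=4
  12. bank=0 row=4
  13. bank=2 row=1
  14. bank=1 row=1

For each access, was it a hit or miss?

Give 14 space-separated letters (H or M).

Acc 1: bank1 row0 -> MISS (open row0); precharges=0
Acc 2: bank0 row3 -> MISS (open row3); precharges=0
Acc 3: bank2 row0 -> MISS (open row0); precharges=0
Acc 4: bank0 row3 -> HIT
Acc 5: bank0 row4 -> MISS (open row4); precharges=1
Acc 6: bank2 row1 -> MISS (open row1); precharges=2
Acc 7: bank1 row1 -> MISS (open row1); precharges=3
Acc 8: bank1 row1 -> HIT
Acc 9: bank1 row4 -> MISS (open row4); precharges=4
Acc 10: bank0 row1 -> MISS (open row1); precharges=5
Acc 11: bank1 row4 -> HIT
Acc 12: bank0 row4 -> MISS (open row4); precharges=6
Acc 13: bank2 row1 -> HIT
Acc 14: bank1 row1 -> MISS (open row1); precharges=7

Answer: M M M H M M M H M M H M H M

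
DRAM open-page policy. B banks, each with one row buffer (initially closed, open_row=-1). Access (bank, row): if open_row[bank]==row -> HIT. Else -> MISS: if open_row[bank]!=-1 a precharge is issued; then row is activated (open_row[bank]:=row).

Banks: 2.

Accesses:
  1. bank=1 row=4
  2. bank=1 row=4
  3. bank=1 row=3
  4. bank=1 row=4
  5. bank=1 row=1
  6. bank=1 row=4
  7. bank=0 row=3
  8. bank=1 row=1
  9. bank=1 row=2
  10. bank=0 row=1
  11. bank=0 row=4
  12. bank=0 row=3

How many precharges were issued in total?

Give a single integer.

Acc 1: bank1 row4 -> MISS (open row4); precharges=0
Acc 2: bank1 row4 -> HIT
Acc 3: bank1 row3 -> MISS (open row3); precharges=1
Acc 4: bank1 row4 -> MISS (open row4); precharges=2
Acc 5: bank1 row1 -> MISS (open row1); precharges=3
Acc 6: bank1 row4 -> MISS (open row4); precharges=4
Acc 7: bank0 row3 -> MISS (open row3); precharges=4
Acc 8: bank1 row1 -> MISS (open row1); precharges=5
Acc 9: bank1 row2 -> MISS (open row2); precharges=6
Acc 10: bank0 row1 -> MISS (open row1); precharges=7
Acc 11: bank0 row4 -> MISS (open row4); precharges=8
Acc 12: bank0 row3 -> MISS (open row3); precharges=9

Answer: 9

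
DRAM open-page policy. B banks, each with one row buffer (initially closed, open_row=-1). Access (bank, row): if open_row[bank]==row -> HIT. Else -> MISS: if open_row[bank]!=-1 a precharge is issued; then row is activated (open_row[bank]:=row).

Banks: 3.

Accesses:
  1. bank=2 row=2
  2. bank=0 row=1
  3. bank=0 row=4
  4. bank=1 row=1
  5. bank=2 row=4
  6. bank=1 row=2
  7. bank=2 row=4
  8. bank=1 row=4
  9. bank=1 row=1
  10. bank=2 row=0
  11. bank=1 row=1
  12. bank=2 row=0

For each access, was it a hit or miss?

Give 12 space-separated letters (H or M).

Acc 1: bank2 row2 -> MISS (open row2); precharges=0
Acc 2: bank0 row1 -> MISS (open row1); precharges=0
Acc 3: bank0 row4 -> MISS (open row4); precharges=1
Acc 4: bank1 row1 -> MISS (open row1); precharges=1
Acc 5: bank2 row4 -> MISS (open row4); precharges=2
Acc 6: bank1 row2 -> MISS (open row2); precharges=3
Acc 7: bank2 row4 -> HIT
Acc 8: bank1 row4 -> MISS (open row4); precharges=4
Acc 9: bank1 row1 -> MISS (open row1); precharges=5
Acc 10: bank2 row0 -> MISS (open row0); precharges=6
Acc 11: bank1 row1 -> HIT
Acc 12: bank2 row0 -> HIT

Answer: M M M M M M H M M M H H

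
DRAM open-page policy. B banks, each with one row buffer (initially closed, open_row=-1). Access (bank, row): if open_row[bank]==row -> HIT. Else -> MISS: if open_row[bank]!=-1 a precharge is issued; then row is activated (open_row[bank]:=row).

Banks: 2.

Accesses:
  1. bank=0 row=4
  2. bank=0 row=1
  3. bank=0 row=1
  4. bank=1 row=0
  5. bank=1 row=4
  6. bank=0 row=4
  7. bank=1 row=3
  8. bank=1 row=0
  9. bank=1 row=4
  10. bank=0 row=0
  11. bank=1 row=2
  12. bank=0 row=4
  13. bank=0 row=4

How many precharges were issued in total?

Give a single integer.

Acc 1: bank0 row4 -> MISS (open row4); precharges=0
Acc 2: bank0 row1 -> MISS (open row1); precharges=1
Acc 3: bank0 row1 -> HIT
Acc 4: bank1 row0 -> MISS (open row0); precharges=1
Acc 5: bank1 row4 -> MISS (open row4); precharges=2
Acc 6: bank0 row4 -> MISS (open row4); precharges=3
Acc 7: bank1 row3 -> MISS (open row3); precharges=4
Acc 8: bank1 row0 -> MISS (open row0); precharges=5
Acc 9: bank1 row4 -> MISS (open row4); precharges=6
Acc 10: bank0 row0 -> MISS (open row0); precharges=7
Acc 11: bank1 row2 -> MISS (open row2); precharges=8
Acc 12: bank0 row4 -> MISS (open row4); precharges=9
Acc 13: bank0 row4 -> HIT

Answer: 9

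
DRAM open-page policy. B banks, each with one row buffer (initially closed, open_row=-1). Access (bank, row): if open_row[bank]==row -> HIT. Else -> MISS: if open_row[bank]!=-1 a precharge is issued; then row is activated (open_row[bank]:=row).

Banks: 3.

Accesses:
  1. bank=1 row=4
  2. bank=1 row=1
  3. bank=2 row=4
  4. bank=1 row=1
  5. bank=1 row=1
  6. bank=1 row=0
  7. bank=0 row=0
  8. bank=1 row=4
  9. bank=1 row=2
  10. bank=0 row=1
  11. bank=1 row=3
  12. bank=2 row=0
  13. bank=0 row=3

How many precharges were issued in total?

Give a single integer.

Acc 1: bank1 row4 -> MISS (open row4); precharges=0
Acc 2: bank1 row1 -> MISS (open row1); precharges=1
Acc 3: bank2 row4 -> MISS (open row4); precharges=1
Acc 4: bank1 row1 -> HIT
Acc 5: bank1 row1 -> HIT
Acc 6: bank1 row0 -> MISS (open row0); precharges=2
Acc 7: bank0 row0 -> MISS (open row0); precharges=2
Acc 8: bank1 row4 -> MISS (open row4); precharges=3
Acc 9: bank1 row2 -> MISS (open row2); precharges=4
Acc 10: bank0 row1 -> MISS (open row1); precharges=5
Acc 11: bank1 row3 -> MISS (open row3); precharges=6
Acc 12: bank2 row0 -> MISS (open row0); precharges=7
Acc 13: bank0 row3 -> MISS (open row3); precharges=8

Answer: 8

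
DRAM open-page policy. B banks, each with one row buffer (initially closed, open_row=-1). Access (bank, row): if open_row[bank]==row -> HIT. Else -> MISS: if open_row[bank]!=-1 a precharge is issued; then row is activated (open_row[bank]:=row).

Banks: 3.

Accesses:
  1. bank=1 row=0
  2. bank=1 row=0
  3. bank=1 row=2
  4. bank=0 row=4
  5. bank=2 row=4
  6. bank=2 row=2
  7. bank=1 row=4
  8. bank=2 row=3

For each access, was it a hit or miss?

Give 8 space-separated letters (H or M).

Acc 1: bank1 row0 -> MISS (open row0); precharges=0
Acc 2: bank1 row0 -> HIT
Acc 3: bank1 row2 -> MISS (open row2); precharges=1
Acc 4: bank0 row4 -> MISS (open row4); precharges=1
Acc 5: bank2 row4 -> MISS (open row4); precharges=1
Acc 6: bank2 row2 -> MISS (open row2); precharges=2
Acc 7: bank1 row4 -> MISS (open row4); precharges=3
Acc 8: bank2 row3 -> MISS (open row3); precharges=4

Answer: M H M M M M M M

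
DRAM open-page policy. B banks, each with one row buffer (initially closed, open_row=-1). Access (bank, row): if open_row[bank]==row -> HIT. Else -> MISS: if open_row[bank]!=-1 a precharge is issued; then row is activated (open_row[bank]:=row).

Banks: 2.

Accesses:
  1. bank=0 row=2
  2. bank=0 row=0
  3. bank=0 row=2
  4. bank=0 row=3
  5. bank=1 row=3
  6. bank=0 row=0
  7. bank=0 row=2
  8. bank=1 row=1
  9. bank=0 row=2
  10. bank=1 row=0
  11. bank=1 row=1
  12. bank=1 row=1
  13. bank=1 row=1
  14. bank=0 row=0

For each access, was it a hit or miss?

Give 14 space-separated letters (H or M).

Acc 1: bank0 row2 -> MISS (open row2); precharges=0
Acc 2: bank0 row0 -> MISS (open row0); precharges=1
Acc 3: bank0 row2 -> MISS (open row2); precharges=2
Acc 4: bank0 row3 -> MISS (open row3); precharges=3
Acc 5: bank1 row3 -> MISS (open row3); precharges=3
Acc 6: bank0 row0 -> MISS (open row0); precharges=4
Acc 7: bank0 row2 -> MISS (open row2); precharges=5
Acc 8: bank1 row1 -> MISS (open row1); precharges=6
Acc 9: bank0 row2 -> HIT
Acc 10: bank1 row0 -> MISS (open row0); precharges=7
Acc 11: bank1 row1 -> MISS (open row1); precharges=8
Acc 12: bank1 row1 -> HIT
Acc 13: bank1 row1 -> HIT
Acc 14: bank0 row0 -> MISS (open row0); precharges=9

Answer: M M M M M M M M H M M H H M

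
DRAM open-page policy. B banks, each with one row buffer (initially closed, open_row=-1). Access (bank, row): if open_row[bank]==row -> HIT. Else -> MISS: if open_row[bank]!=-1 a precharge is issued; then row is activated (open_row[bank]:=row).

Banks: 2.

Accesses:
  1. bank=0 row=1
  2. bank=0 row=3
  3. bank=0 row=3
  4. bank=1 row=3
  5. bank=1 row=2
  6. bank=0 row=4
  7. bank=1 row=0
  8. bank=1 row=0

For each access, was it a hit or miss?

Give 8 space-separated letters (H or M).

Answer: M M H M M M M H

Derivation:
Acc 1: bank0 row1 -> MISS (open row1); precharges=0
Acc 2: bank0 row3 -> MISS (open row3); precharges=1
Acc 3: bank0 row3 -> HIT
Acc 4: bank1 row3 -> MISS (open row3); precharges=1
Acc 5: bank1 row2 -> MISS (open row2); precharges=2
Acc 6: bank0 row4 -> MISS (open row4); precharges=3
Acc 7: bank1 row0 -> MISS (open row0); precharges=4
Acc 8: bank1 row0 -> HIT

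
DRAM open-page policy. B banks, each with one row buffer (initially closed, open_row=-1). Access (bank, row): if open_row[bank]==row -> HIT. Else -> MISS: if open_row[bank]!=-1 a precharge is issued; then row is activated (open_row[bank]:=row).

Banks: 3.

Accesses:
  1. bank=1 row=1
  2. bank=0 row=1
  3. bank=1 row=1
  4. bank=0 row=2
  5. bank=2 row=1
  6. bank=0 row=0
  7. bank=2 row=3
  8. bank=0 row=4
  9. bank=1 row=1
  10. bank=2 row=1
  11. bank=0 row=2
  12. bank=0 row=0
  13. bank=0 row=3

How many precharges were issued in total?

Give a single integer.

Answer: 8

Derivation:
Acc 1: bank1 row1 -> MISS (open row1); precharges=0
Acc 2: bank0 row1 -> MISS (open row1); precharges=0
Acc 3: bank1 row1 -> HIT
Acc 4: bank0 row2 -> MISS (open row2); precharges=1
Acc 5: bank2 row1 -> MISS (open row1); precharges=1
Acc 6: bank0 row0 -> MISS (open row0); precharges=2
Acc 7: bank2 row3 -> MISS (open row3); precharges=3
Acc 8: bank0 row4 -> MISS (open row4); precharges=4
Acc 9: bank1 row1 -> HIT
Acc 10: bank2 row1 -> MISS (open row1); precharges=5
Acc 11: bank0 row2 -> MISS (open row2); precharges=6
Acc 12: bank0 row0 -> MISS (open row0); precharges=7
Acc 13: bank0 row3 -> MISS (open row3); precharges=8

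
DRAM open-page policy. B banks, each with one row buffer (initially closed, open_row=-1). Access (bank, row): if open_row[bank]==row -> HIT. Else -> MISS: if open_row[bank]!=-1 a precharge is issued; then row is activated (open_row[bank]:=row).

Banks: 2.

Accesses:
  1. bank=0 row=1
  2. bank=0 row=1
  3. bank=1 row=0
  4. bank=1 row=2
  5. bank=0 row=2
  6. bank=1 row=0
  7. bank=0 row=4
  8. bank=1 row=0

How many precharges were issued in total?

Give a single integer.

Answer: 4

Derivation:
Acc 1: bank0 row1 -> MISS (open row1); precharges=0
Acc 2: bank0 row1 -> HIT
Acc 3: bank1 row0 -> MISS (open row0); precharges=0
Acc 4: bank1 row2 -> MISS (open row2); precharges=1
Acc 5: bank0 row2 -> MISS (open row2); precharges=2
Acc 6: bank1 row0 -> MISS (open row0); precharges=3
Acc 7: bank0 row4 -> MISS (open row4); precharges=4
Acc 8: bank1 row0 -> HIT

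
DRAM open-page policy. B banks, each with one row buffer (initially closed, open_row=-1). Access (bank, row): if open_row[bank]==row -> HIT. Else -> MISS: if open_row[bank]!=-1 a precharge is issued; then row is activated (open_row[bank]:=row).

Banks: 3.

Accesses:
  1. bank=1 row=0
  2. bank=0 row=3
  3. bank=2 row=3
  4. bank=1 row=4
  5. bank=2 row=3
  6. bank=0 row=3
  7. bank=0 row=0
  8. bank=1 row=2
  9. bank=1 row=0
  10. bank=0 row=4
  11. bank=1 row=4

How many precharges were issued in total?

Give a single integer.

Acc 1: bank1 row0 -> MISS (open row0); precharges=0
Acc 2: bank0 row3 -> MISS (open row3); precharges=0
Acc 3: bank2 row3 -> MISS (open row3); precharges=0
Acc 4: bank1 row4 -> MISS (open row4); precharges=1
Acc 5: bank2 row3 -> HIT
Acc 6: bank0 row3 -> HIT
Acc 7: bank0 row0 -> MISS (open row0); precharges=2
Acc 8: bank1 row2 -> MISS (open row2); precharges=3
Acc 9: bank1 row0 -> MISS (open row0); precharges=4
Acc 10: bank0 row4 -> MISS (open row4); precharges=5
Acc 11: bank1 row4 -> MISS (open row4); precharges=6

Answer: 6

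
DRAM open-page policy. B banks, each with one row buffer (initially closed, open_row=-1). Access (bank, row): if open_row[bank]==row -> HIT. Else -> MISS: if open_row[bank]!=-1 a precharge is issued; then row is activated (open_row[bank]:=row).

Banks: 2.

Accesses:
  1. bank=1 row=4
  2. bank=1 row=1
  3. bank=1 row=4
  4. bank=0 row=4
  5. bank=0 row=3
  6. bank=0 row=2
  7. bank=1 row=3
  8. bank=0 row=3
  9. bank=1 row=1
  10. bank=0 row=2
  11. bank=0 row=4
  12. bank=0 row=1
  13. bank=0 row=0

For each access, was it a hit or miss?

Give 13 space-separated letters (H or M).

Answer: M M M M M M M M M M M M M

Derivation:
Acc 1: bank1 row4 -> MISS (open row4); precharges=0
Acc 2: bank1 row1 -> MISS (open row1); precharges=1
Acc 3: bank1 row4 -> MISS (open row4); precharges=2
Acc 4: bank0 row4 -> MISS (open row4); precharges=2
Acc 5: bank0 row3 -> MISS (open row3); precharges=3
Acc 6: bank0 row2 -> MISS (open row2); precharges=4
Acc 7: bank1 row3 -> MISS (open row3); precharges=5
Acc 8: bank0 row3 -> MISS (open row3); precharges=6
Acc 9: bank1 row1 -> MISS (open row1); precharges=7
Acc 10: bank0 row2 -> MISS (open row2); precharges=8
Acc 11: bank0 row4 -> MISS (open row4); precharges=9
Acc 12: bank0 row1 -> MISS (open row1); precharges=10
Acc 13: bank0 row0 -> MISS (open row0); precharges=11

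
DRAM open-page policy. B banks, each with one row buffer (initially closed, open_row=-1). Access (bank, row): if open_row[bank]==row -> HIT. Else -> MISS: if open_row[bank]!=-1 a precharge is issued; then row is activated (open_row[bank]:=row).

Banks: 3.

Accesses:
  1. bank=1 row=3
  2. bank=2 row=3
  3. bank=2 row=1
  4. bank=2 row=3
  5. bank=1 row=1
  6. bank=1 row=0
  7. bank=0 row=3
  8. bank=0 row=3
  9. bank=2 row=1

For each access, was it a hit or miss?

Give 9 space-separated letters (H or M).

Answer: M M M M M M M H M

Derivation:
Acc 1: bank1 row3 -> MISS (open row3); precharges=0
Acc 2: bank2 row3 -> MISS (open row3); precharges=0
Acc 3: bank2 row1 -> MISS (open row1); precharges=1
Acc 4: bank2 row3 -> MISS (open row3); precharges=2
Acc 5: bank1 row1 -> MISS (open row1); precharges=3
Acc 6: bank1 row0 -> MISS (open row0); precharges=4
Acc 7: bank0 row3 -> MISS (open row3); precharges=4
Acc 8: bank0 row3 -> HIT
Acc 9: bank2 row1 -> MISS (open row1); precharges=5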